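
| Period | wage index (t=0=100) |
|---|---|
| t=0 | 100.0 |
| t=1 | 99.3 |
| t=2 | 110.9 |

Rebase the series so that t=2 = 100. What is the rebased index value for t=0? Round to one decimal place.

Rebased(t=0) = 100.0 / 110.9 × 100 = 90.1713

90.2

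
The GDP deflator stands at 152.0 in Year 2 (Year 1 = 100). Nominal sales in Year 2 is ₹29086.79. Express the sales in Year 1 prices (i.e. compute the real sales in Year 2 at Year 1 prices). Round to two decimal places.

19136.05

Real = Nominal ÷ (Index/100) = 29086.79 ÷ (152.0/100)
     = 29086.79 ÷ 1.520 = 19136.0461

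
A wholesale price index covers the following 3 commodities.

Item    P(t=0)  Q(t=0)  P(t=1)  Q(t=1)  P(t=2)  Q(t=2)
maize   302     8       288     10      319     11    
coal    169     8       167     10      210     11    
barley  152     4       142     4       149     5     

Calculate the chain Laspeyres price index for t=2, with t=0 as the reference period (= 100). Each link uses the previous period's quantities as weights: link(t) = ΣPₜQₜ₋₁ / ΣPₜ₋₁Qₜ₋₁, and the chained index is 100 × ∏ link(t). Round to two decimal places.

110.59

Link t=0→t=1:
ΣP(t=1)Q(t=0) = 288×8 + 167×8 + 142×4 = 2304 + 1336 + 568 = 4208
ΣP(t=0)Q(t=0) = 302×8 + 169×8 + 152×4 = 2416 + 1352 + 608 = 4376
link = 4208/4376 = 0.961609
Link t=1→t=2:
ΣP(t=2)Q(t=1) = 319×10 + 210×10 + 149×4 = 3190 + 2100 + 596 = 5886
ΣP(t=1)Q(t=1) = 288×10 + 167×10 + 142×4 = 2880 + 1670 + 568 = 5118
link = 5886/5118 = 1.150059
Chained index = 100 × 0.961609 × 1.150059 = 110.5906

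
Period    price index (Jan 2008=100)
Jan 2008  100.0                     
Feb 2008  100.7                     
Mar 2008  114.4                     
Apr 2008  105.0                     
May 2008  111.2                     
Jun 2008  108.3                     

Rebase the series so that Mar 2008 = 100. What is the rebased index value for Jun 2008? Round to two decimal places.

Rebased(Jun 2008) = 108.3 / 114.4 × 100 = 94.6678

94.67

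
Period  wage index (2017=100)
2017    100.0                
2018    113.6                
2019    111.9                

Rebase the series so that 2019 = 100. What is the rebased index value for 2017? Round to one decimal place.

Rebased(2017) = 100.0 / 111.9 × 100 = 89.3655

89.4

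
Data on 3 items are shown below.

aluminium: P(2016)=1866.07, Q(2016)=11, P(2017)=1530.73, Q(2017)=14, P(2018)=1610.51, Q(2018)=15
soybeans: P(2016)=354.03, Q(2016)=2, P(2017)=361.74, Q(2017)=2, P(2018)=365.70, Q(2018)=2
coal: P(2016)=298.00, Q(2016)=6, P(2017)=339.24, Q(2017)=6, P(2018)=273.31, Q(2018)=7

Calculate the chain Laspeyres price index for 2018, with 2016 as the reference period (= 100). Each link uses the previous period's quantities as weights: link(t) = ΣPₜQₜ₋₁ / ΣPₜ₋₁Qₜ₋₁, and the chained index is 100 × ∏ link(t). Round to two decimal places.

87.69

Link 2016→2017:
ΣP(2017)Q(2016) = 1530.73×11 + 361.74×2 + 339.24×6 = 16838.03 + 723.48 + 2035.44 = 19596.95
ΣP(2016)Q(2016) = 1866.07×11 + 354.03×2 + 298.00×6 = 20526.77 + 708.06 + 1788 = 23022.83
link = 19596.95/23022.83 = 0.851196
Link 2017→2018:
ΣP(2018)Q(2017) = 1610.51×14 + 365.70×2 + 273.31×6 = 22547.14 + 731.4 + 1639.86 = 24918.4
ΣP(2017)Q(2017) = 1530.73×14 + 361.74×2 + 339.24×6 = 21430.22 + 723.48 + 2035.44 = 24189.14
link = 24918.4/24189.14 = 1.030148
Chained index = 100 × 0.851196 × 1.030148 = 87.6858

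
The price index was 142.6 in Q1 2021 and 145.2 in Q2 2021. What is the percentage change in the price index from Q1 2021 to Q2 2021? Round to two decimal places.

1.82%

Change = (145.2 − 142.6) / 142.6 × 100
       = 2.6 / 142.6 × 100 = 1.8233%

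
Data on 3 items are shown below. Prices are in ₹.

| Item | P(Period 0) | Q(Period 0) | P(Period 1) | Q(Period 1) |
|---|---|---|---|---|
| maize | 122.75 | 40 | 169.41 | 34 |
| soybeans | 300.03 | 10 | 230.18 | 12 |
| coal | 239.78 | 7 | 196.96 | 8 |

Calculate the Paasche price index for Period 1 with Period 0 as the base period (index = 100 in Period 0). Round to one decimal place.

Paasche price index uses current-period quantities as weights.
ΣP(Period 1)·Q(Period 1) = 169.41×34 + 230.18×12 + 196.96×8 = 5759.94 + 2762.16 + 1575.68 = 10097.78
ΣP(Period 0)·Q(Period 1) = 122.75×34 + 300.03×12 + 239.78×8 = 4173.5 + 3600.36 + 1918.24 = 9692.1
Index = 10097.78 / 9692.1 × 100 = 104.1857

104.2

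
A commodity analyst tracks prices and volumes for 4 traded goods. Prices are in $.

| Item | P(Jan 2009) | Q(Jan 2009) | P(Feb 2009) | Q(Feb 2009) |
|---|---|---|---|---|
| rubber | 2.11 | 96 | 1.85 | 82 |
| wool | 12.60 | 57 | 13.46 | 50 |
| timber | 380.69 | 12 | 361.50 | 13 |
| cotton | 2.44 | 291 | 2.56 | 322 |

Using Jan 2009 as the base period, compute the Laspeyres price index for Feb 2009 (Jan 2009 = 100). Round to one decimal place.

97.2

Laspeyres price index uses base-period quantities as weights.
ΣP(Feb 2009)·Q(Jan 2009) = 1.85×96 + 13.46×57 + 361.50×12 + 2.56×291 = 177.6 + 767.22 + 4338 + 744.96 = 6027.78
ΣP(Jan 2009)·Q(Jan 2009) = 2.11×96 + 12.60×57 + 380.69×12 + 2.44×291 = 202.56 + 718.2 + 4568.28 + 710.04 = 6199.08
Index = 6027.78 / 6199.08 × 100 = 97.2367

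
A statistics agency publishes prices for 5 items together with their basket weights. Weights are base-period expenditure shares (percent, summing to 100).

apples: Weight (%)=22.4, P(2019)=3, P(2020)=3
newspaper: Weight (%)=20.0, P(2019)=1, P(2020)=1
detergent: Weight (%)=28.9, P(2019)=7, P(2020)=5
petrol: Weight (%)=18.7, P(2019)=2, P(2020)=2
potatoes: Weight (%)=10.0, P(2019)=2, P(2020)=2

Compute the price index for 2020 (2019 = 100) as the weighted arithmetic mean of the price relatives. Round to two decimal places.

apples: 22.4 × (3/3) = 22.4 × 1.000000 = 22.4000
newspaper: 20.0 × (1/1) = 20.0 × 1.000000 = 20.0000
detergent: 28.9 × (5/7) = 28.9 × 0.714286 = 20.6429
petrol: 18.7 × (2/2) = 18.7 × 1.000000 = 18.7000
potatoes: 10.0 × (2/2) = 10.0 × 1.000000 = 10.0000
Index = Σ wᵢ·(p₁ᵢ/p₀ᵢ) = 22.4000 + 20.0000 + 20.6429 + 18.7000 + 10.0000 = 91.7429

91.74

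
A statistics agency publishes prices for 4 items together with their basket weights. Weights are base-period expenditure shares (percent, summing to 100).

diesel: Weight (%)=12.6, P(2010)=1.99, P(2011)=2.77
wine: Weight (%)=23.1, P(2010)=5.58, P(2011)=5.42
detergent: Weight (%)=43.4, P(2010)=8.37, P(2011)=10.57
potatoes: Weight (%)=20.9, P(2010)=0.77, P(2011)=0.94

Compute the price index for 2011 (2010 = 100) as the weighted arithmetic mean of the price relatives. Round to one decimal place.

120.3

diesel: 12.6 × (2.77/1.99) = 12.6 × 1.391960 = 17.5387
wine: 23.1 × (5.42/5.58) = 23.1 × 0.971326 = 22.4376
detergent: 43.4 × (10.57/8.37) = 43.4 × 1.262843 = 54.8074
potatoes: 20.9 × (0.94/0.77) = 20.9 × 1.220779 = 25.5143
Index = Σ wᵢ·(p₁ᵢ/p₀ᵢ) = 17.5387 + 22.4376 + 54.8074 + 25.5143 = 120.2980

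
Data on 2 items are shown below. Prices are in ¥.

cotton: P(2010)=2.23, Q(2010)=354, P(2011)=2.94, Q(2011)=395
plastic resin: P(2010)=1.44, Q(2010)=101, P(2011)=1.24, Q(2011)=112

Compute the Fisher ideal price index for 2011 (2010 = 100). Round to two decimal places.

124.74

Laspeyres component (base-period weights):
ΣP(2011)Q(2010) = 2.94×354 + 1.24×101 = 1040.76 + 125.24 = 1166
ΣP(2010)Q(2010) = 2.23×354 + 1.44×101 = 789.42 + 145.44 = 934.86
L = 1166 / 934.86 × 100 = 124.7246
Paasche component (current-period weights):
ΣP(2011)Q(2011) = 2.94×395 + 1.24×112 = 1161.3 + 138.88 = 1300.18
ΣP(2010)Q(2011) = 2.23×395 + 1.44×112 = 880.85 + 161.28 = 1042.13
P = 1300.18 / 1042.13 × 100 = 124.7618
Fisher = √(L × P) = √(124.7246 × 124.7618) = 124.7432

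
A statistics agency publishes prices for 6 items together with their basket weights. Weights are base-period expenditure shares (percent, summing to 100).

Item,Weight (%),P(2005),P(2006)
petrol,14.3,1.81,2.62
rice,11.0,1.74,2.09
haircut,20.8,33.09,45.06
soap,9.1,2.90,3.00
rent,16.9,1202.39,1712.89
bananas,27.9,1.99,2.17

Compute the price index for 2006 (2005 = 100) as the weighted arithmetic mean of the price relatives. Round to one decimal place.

126.1

petrol: 14.3 × (2.62/1.81) = 14.3 × 1.447514 = 20.6994
rice: 11.0 × (2.09/1.74) = 11.0 × 1.201149 = 13.2126
haircut: 20.8 × (45.06/33.09) = 20.8 × 1.361741 = 28.3242
soap: 9.1 × (3.00/2.90) = 9.1 × 1.034483 = 9.4138
rent: 16.9 × (1712.89/1202.39) = 16.9 × 1.424571 = 24.0753
bananas: 27.9 × (2.17/1.99) = 27.9 × 1.090452 = 30.4236
Index = Σ wᵢ·(p₁ᵢ/p₀ᵢ) = 20.6994 + 13.2126 + 28.3242 + 9.4138 + 24.0753 + 30.4236 = 126.1490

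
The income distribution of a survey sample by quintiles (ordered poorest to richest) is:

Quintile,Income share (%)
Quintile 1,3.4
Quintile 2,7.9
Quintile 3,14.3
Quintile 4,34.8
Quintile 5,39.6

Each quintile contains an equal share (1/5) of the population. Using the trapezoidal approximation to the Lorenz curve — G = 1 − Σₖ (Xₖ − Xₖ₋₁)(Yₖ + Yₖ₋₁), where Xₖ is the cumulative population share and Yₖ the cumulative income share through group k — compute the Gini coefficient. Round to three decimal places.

0.397

Cumulative income shares Yₖ: 0.0340, 0.1130, 0.2560, 0.6040, 1.0000
Σ (Xₖ−Xₖ₋₁)(Yₖ+Yₖ₋₁) = (1/5)(0.0340+0.0000) + (1/5)(0.1130+0.0340) + (1/5)(0.2560+0.1130) + (1/5)(0.6040+0.2560) + (1/5)(1.0000+0.6040)
  = 0.0068 + 0.0294 + 0.0738 + 0.1720 + 0.3208 = 0.6028
G = 1 − 0.6028 = 0.3972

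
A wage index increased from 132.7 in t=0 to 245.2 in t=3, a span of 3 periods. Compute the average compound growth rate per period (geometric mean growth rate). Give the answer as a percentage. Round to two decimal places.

Growth factor = (245.2/132.7)^(1/3) = (1.847777)^(1/3) = 1.227109
Growth rate = 1.227109 − 1 = 0.227109 = 22.7109%

22.71%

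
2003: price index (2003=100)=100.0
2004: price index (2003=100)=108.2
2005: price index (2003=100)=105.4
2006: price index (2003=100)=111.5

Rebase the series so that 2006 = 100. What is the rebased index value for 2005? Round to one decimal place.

94.5

Rebased(2005) = 105.4 / 111.5 × 100 = 94.5291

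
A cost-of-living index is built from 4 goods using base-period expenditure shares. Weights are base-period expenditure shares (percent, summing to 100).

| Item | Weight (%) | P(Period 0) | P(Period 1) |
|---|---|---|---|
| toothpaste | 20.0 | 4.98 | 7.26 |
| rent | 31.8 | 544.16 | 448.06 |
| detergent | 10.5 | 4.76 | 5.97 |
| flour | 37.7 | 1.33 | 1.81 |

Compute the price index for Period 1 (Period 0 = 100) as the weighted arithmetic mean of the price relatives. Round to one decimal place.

119.8

toothpaste: 20.0 × (7.26/4.98) = 20.0 × 1.457831 = 29.1566
rent: 31.8 × (448.06/544.16) = 31.8 × 0.823398 = 26.1840
detergent: 10.5 × (5.97/4.76) = 10.5 × 1.254202 = 13.1691
flour: 37.7 × (1.81/1.33) = 37.7 × 1.360902 = 51.3060
Index = Σ wᵢ·(p₁ᵢ/p₀ᵢ) = 29.1566 + 26.1840 + 13.1691 + 51.3060 = 119.8158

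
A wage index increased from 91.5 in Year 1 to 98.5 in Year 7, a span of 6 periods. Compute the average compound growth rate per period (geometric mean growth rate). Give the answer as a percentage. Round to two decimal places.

Growth factor = (98.5/91.5)^(1/6) = (1.076503)^(1/6) = 1.012362
Growth rate = 1.012362 − 1 = 0.012362 = 1.2362%

1.24%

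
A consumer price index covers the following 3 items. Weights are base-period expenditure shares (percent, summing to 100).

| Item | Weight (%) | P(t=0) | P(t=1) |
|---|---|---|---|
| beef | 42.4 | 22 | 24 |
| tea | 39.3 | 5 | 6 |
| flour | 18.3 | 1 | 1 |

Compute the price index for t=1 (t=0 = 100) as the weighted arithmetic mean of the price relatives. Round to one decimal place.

111.7

beef: 42.4 × (24/22) = 42.4 × 1.090909 = 46.2545
tea: 39.3 × (6/5) = 39.3 × 1.200000 = 47.1600
flour: 18.3 × (1/1) = 18.3 × 1.000000 = 18.3000
Index = Σ wᵢ·(p₁ᵢ/p₀ᵢ) = 46.2545 + 47.1600 + 18.3000 = 111.7145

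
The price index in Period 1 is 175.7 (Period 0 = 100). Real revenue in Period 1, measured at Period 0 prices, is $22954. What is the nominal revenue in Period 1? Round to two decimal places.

Nominal = Real × (Index/100) = 22954 × (175.7/100)
        = 22954 × 1.757 = 40330.1780

40330.18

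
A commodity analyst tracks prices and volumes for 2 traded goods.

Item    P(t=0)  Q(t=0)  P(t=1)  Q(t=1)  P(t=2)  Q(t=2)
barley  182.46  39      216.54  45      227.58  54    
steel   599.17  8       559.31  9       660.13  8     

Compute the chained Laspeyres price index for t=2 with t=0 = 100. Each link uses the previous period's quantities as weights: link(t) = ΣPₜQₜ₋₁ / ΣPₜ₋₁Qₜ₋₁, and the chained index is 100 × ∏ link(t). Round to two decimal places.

118.79

Link t=0→t=1:
ΣP(t=1)Q(t=0) = 216.54×39 + 559.31×8 = 8445.06 + 4474.48 = 12919.54
ΣP(t=0)Q(t=0) = 182.46×39 + 599.17×8 = 7115.94 + 4793.36 = 11909.3
link = 12919.54/11909.3 = 1.084828
Link t=1→t=2:
ΣP(t=2)Q(t=1) = 227.58×45 + 660.13×9 = 10241.1 + 5941.17 = 16182.27
ΣP(t=1)Q(t=1) = 216.54×45 + 559.31×9 = 9744.3 + 5033.79 = 14778.09
link = 16182.27/14778.09 = 1.095018
Chained index = 100 × 1.084828 × 1.095018 = 118.7906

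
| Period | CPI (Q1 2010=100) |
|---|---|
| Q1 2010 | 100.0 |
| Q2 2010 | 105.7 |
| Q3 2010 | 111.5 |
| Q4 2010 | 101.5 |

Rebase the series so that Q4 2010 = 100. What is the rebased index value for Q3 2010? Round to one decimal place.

109.9

Rebased(Q3 2010) = 111.5 / 101.5 × 100 = 109.8522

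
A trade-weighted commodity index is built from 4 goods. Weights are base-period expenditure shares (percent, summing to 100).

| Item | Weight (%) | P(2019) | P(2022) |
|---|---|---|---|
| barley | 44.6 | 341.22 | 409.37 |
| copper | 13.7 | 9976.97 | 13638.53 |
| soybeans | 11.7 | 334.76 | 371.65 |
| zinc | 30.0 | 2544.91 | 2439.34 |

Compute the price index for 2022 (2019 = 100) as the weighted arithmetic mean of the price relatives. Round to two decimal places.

barley: 44.6 × (409.37/341.22) = 44.6 × 1.199725 = 53.5077
copper: 13.7 × (13638.53/9976.97) = 13.7 × 1.367001 = 18.7279
soybeans: 11.7 × (371.65/334.76) = 11.7 × 1.110198 = 12.9893
zinc: 30.0 × (2439.34/2544.91) = 30.0 × 0.958517 = 28.7555
Index = Σ wᵢ·(p₁ᵢ/p₀ᵢ) = 53.5077 + 18.7279 + 12.9893 + 28.7555 = 113.9805

113.98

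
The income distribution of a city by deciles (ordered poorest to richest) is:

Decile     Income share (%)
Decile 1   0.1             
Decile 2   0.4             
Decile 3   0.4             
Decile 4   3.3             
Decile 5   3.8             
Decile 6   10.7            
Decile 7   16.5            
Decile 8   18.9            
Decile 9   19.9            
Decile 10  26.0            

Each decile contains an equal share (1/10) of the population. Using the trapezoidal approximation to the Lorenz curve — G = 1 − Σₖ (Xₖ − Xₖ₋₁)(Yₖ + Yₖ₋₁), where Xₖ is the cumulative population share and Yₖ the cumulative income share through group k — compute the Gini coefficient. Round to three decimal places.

Cumulative income shares Yₖ: 0.0010, 0.0050, 0.0090, 0.0420, 0.0800, 0.1870, 0.3520, 0.5410, 0.7400, 1.0000
Σ (Xₖ−Xₖ₋₁)(Yₖ+Yₖ₋₁) = (1/10)(0.0010+0.0000) + (1/10)(0.0050+0.0010) + (1/10)(0.0090+0.0050) + (1/10)(0.0420+0.0090) + (1/10)(0.0800+0.0420) + (1/10)(0.1870+0.0800) + (1/10)(0.3520+0.1870) + (1/10)(0.5410+0.3520) + (1/10)(0.7400+0.5410) + (1/10)(1.0000+0.7400)
  = 0.0001 + 0.0006 + 0.0014 + 0.0051 + 0.0122 + 0.0267 + 0.0539 + 0.0893 + 0.1281 + 0.1740 = 0.4914
G = 1 − 0.4914 = 0.5086

0.509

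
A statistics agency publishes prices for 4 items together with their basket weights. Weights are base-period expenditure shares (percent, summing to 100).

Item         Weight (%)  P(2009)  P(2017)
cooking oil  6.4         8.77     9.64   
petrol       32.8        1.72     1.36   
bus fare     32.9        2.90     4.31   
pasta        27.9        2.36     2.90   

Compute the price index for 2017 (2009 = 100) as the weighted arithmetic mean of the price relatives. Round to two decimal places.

cooking oil: 6.4 × (9.64/8.77) = 6.4 × 1.099202 = 7.0349
petrol: 32.8 × (1.36/1.72) = 32.8 × 0.790698 = 25.9349
bus fare: 32.9 × (4.31/2.90) = 32.9 × 1.486207 = 48.8962
pasta: 27.9 × (2.90/2.36) = 27.9 × 1.228814 = 34.2839
Index = Σ wᵢ·(p₁ᵢ/p₀ᵢ) = 7.0349 + 25.9349 + 48.8962 + 34.2839 = 116.1499

116.15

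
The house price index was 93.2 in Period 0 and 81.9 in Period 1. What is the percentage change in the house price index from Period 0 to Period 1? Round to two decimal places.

Change = (81.9 − 93.2) / 93.2 × 100
       = -11.3 / 93.2 × 100 = -12.1245%

-12.12%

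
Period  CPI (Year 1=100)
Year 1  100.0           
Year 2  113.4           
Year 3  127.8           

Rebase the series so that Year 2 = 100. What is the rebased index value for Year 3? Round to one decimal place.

112.7

Rebased(Year 3) = 127.8 / 113.4 × 100 = 112.6984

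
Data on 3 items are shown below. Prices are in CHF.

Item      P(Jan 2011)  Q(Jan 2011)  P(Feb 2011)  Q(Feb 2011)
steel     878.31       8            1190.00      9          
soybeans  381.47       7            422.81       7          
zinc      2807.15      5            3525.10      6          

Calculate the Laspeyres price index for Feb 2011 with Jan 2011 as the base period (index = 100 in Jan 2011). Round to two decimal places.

126.85

Laspeyres price index uses base-period quantities as weights.
ΣP(Feb 2011)·Q(Jan 2011) = 1190.00×8 + 422.81×7 + 3525.10×5 = 9520 + 2959.67 + 17625.5 = 30105.17
ΣP(Jan 2011)·Q(Jan 2011) = 878.31×8 + 381.47×7 + 2807.15×5 = 7026.48 + 2670.29 + 14035.75 = 23732.52
Index = 30105.17 / 23732.52 × 100 = 126.8520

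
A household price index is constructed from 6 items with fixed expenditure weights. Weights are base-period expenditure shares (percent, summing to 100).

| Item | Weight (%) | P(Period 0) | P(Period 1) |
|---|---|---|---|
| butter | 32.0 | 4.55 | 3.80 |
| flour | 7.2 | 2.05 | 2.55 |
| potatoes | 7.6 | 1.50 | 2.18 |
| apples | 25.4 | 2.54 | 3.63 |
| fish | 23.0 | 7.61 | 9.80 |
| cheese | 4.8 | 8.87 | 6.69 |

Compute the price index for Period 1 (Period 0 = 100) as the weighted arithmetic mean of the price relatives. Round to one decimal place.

116.3

butter: 32.0 × (3.80/4.55) = 32.0 × 0.835165 = 26.7253
flour: 7.2 × (2.55/2.05) = 7.2 × 1.243902 = 8.9561
potatoes: 7.6 × (2.18/1.50) = 7.6 × 1.453333 = 11.0453
apples: 25.4 × (3.63/2.54) = 25.4 × 1.429134 = 36.3000
fish: 23.0 × (9.80/7.61) = 23.0 × 1.287779 = 29.6189
cheese: 4.8 × (6.69/8.87) = 4.8 × 0.754228 = 3.6203
Index = Σ wᵢ·(p₁ᵢ/p₀ᵢ) = 26.7253 + 8.9561 + 11.0453 + 36.3000 + 29.6189 + 3.6203 = 116.2659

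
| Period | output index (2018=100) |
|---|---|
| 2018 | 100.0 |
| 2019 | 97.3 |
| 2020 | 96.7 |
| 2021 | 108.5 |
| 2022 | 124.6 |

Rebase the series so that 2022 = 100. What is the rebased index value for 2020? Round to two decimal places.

77.61

Rebased(2020) = 96.7 / 124.6 × 100 = 77.6083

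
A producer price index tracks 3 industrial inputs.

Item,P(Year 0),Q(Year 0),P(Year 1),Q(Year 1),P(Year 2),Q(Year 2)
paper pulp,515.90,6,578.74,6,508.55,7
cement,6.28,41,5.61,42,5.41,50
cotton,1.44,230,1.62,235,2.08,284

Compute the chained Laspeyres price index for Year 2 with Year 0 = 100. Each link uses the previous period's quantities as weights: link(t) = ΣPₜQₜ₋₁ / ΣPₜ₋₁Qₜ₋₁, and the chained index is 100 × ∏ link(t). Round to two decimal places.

101.92

Link Year 0→Year 1:
ΣP(Year 1)Q(Year 0) = 578.74×6 + 5.61×41 + 1.62×230 = 3472.44 + 230.01 + 372.6 = 4075.05
ΣP(Year 0)Q(Year 0) = 515.90×6 + 6.28×41 + 1.44×230 = 3095.4 + 257.48 + 331.2 = 3684.08
link = 4075.05/3684.08 = 1.106124
Link Year 1→Year 2:
ΣP(Year 2)Q(Year 1) = 508.55×6 + 5.41×42 + 2.08×235 = 3051.3 + 227.22 + 488.8 = 3767.32
ΣP(Year 1)Q(Year 1) = 578.74×6 + 5.61×42 + 1.62×235 = 3472.44 + 235.62 + 380.7 = 4088.76
link = 3767.32/4088.76 = 0.921384
Chained index = 100 × 1.106124 × 0.921384 = 101.9166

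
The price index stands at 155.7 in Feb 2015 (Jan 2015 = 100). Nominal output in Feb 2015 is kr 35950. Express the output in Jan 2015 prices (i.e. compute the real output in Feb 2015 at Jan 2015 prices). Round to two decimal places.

Real = Nominal ÷ (Index/100) = 35950 ÷ (155.7/100)
     = 35950 ÷ 1.557 = 23089.2742

23089.27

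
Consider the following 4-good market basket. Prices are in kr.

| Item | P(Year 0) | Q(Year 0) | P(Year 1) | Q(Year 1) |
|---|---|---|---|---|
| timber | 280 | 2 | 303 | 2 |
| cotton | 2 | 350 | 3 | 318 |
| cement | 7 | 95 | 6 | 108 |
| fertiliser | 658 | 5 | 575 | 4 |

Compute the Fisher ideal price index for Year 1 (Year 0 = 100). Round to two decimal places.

Laspeyres component (base-period weights):
ΣP(Year 1)Q(Year 0) = 303×2 + 3×350 + 6×95 + 575×5 = 606 + 1050 + 570 + 2875 = 5101
ΣP(Year 0)Q(Year 0) = 280×2 + 2×350 + 7×95 + 658×5 = 560 + 700 + 665 + 3290 = 5215
L = 5101 / 5215 × 100 = 97.8140
Paasche component (current-period weights):
ΣP(Year 1)Q(Year 1) = 303×2 + 3×318 + 6×108 + 575×4 = 606 + 954 + 648 + 2300 = 4508
ΣP(Year 0)Q(Year 1) = 280×2 + 2×318 + 7×108 + 658×4 = 560 + 636 + 756 + 2632 = 4584
P = 4508 / 4584 × 100 = 98.3421
Fisher = √(L × P) = √(97.8140 × 98.3421) = 98.0777

98.08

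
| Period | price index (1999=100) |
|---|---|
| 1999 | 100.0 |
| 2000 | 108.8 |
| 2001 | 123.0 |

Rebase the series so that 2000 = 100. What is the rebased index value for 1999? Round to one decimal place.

91.9

Rebased(1999) = 100.0 / 108.8 × 100 = 91.9118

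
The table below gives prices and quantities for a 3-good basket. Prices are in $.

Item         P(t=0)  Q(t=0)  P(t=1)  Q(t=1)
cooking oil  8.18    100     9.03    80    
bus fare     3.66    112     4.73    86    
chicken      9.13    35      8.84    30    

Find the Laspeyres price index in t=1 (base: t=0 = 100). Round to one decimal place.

112.6

Laspeyres price index uses base-period quantities as weights.
ΣP(t=1)·Q(t=0) = 9.03×100 + 4.73×112 + 8.84×35 = 903 + 529.76 + 309.4 = 1742.16
ΣP(t=0)·Q(t=0) = 8.18×100 + 3.66×112 + 9.13×35 = 818 + 409.92 + 319.55 = 1547.47
Index = 1742.16 / 1547.47 × 100 = 112.5812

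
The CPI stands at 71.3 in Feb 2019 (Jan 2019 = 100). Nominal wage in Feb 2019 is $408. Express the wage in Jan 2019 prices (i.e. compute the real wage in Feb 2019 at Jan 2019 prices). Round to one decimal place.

Real = Nominal ÷ (Index/100) = 408 ÷ (71.3/100)
     = 408 ÷ 0.713 = 572.2300

572.2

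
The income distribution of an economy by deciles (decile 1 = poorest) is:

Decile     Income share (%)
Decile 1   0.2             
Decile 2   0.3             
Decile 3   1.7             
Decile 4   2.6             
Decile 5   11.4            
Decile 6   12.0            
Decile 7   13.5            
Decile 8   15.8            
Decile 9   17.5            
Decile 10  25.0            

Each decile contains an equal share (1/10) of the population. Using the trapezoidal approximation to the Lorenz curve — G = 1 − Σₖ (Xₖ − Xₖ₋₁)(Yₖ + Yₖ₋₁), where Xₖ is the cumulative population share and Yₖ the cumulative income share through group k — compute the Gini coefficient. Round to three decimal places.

Cumulative income shares Yₖ: 0.0020, 0.0050, 0.0220, 0.0480, 0.1620, 0.2820, 0.4170, 0.5750, 0.7500, 1.0000
Σ (Xₖ−Xₖ₋₁)(Yₖ+Yₖ₋₁) = (1/10)(0.0020+0.0000) + (1/10)(0.0050+0.0020) + (1/10)(0.0220+0.0050) + (1/10)(0.0480+0.0220) + (1/10)(0.1620+0.0480) + (1/10)(0.2820+0.1620) + (1/10)(0.4170+0.2820) + (1/10)(0.5750+0.4170) + (1/10)(0.7500+0.5750) + (1/10)(1.0000+0.7500)
  = 0.0002 + 0.0007 + 0.0027 + 0.0070 + 0.0210 + 0.0444 + 0.0699 + 0.0992 + 0.1325 + 0.1750 = 0.5526
G = 1 − 0.5526 = 0.4474

0.447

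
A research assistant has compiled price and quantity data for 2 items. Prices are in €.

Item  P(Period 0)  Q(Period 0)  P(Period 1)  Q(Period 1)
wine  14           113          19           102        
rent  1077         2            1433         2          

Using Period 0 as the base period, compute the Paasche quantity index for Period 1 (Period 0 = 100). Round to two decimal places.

Paasche quantity index uses current-period prices as weights.
ΣP(Period 1)·Q(Period 1) = 19×102 + 1433×2 = 1938 + 2866 = 4804
ΣP(Period 1)·Q(Period 0) = 19×113 + 1433×2 = 2147 + 2866 = 5013
Index = 4804 / 5013 × 100 = 95.8308

95.83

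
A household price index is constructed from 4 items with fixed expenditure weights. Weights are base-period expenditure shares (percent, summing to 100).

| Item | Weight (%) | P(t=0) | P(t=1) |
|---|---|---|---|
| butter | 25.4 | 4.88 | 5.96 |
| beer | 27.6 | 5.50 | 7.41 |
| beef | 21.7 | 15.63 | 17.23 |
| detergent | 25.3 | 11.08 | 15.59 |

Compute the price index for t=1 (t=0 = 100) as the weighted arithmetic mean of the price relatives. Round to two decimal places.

127.73

butter: 25.4 × (5.96/4.88) = 25.4 × 1.221311 = 31.0213
beer: 27.6 × (7.41/5.50) = 27.6 × 1.347273 = 37.1847
beef: 21.7 × (17.23/15.63) = 21.7 × 1.102367 = 23.9214
detergent: 25.3 × (15.59/11.08) = 25.3 × 1.407040 = 35.5981
Index = Σ wᵢ·(p₁ᵢ/p₀ᵢ) = 31.0213 + 37.1847 + 23.9214 + 35.5981 = 127.7255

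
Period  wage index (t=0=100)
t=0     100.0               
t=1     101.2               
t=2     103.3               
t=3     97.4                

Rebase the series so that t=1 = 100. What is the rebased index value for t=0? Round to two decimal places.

Rebased(t=0) = 100.0 / 101.2 × 100 = 98.8142

98.81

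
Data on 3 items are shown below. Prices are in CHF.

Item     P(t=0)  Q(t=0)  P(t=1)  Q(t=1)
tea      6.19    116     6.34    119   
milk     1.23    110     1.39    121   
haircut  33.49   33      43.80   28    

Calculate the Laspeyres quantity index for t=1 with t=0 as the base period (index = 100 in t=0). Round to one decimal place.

Laspeyres quantity index uses base-period prices as weights.
ΣP(t=0)·Q(t=1) = 6.19×119 + 1.23×121 + 33.49×28 = 736.61 + 148.83 + 937.72 = 1823.16
ΣP(t=0)·Q(t=0) = 6.19×116 + 1.23×110 + 33.49×33 = 718.04 + 135.3 + 1105.17 = 1958.51
Index = 1823.16 / 1958.51 × 100 = 93.0891

93.1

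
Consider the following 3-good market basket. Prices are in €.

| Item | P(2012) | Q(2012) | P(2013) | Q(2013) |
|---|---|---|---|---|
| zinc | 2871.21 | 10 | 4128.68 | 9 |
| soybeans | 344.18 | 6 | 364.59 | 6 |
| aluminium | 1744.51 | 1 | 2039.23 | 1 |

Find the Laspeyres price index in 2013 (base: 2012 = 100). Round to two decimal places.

Laspeyres price index uses base-period quantities as weights.
ΣP(2013)·Q(2012) = 4128.68×10 + 364.59×6 + 2039.23×1 = 41286.8 + 2187.54 + 2039.23 = 45513.57
ΣP(2012)·Q(2012) = 2871.21×10 + 344.18×6 + 1744.51×1 = 28712.1 + 2065.08 + 1744.51 = 32521.69
Index = 45513.57 / 32521.69 × 100 = 139.9484

139.95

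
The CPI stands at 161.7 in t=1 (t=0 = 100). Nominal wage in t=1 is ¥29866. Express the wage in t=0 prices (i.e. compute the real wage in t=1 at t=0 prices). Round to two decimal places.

18470.01

Real = Nominal ÷ (Index/100) = 29866 ÷ (161.7/100)
     = 29866 ÷ 1.617 = 18470.0062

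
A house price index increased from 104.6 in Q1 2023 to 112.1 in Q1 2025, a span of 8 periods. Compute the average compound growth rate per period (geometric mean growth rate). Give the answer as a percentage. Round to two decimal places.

Growth factor = (112.1/104.6)^(1/8) = (1.071702)^(1/8) = 1.008694
Growth rate = 1.008694 − 1 = 0.008694 = 0.8694%

0.87%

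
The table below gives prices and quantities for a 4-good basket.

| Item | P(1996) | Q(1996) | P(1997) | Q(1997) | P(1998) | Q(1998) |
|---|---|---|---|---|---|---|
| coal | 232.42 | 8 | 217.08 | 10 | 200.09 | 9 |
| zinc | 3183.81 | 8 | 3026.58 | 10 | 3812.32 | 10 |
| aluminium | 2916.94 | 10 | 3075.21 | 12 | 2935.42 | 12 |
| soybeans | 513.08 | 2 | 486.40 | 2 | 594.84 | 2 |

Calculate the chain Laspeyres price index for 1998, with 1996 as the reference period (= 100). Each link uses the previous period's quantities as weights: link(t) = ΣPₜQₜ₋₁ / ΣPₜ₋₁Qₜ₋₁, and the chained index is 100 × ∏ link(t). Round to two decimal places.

Link 1996→1997:
ΣP(1997)Q(1996) = 217.08×8 + 3026.58×8 + 3075.21×10 + 486.40×2 = 1736.64 + 24212.64 + 30752.1 + 972.8 = 57674.18
ΣP(1996)Q(1996) = 232.42×8 + 3183.81×8 + 2916.94×10 + 513.08×2 = 1859.36 + 25470.48 + 29169.4 + 1026.16 = 57525.4
link = 57674.18/57525.4 = 1.002586
Link 1997→1998:
ΣP(1998)Q(1997) = 200.09×10 + 3812.32×10 + 2935.42×12 + 594.84×2 = 2000.9 + 38123.2 + 35225.04 + 1189.68 = 76538.82
ΣP(1997)Q(1997) = 217.08×10 + 3026.58×10 + 3075.21×12 + 486.40×2 = 2170.8 + 30265.8 + 36902.52 + 972.8 = 70311.92
link = 76538.82/70311.92 = 1.088561
Chained index = 100 × 1.002586 × 1.088561 = 109.1376

109.14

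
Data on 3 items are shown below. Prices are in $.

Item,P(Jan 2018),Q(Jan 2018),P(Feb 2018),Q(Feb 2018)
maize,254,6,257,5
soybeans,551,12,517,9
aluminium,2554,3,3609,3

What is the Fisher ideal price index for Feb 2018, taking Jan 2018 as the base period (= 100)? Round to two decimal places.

119.12

Laspeyres component (base-period weights):
ΣP(Feb 2018)Q(Jan 2018) = 257×6 + 517×12 + 3609×3 = 1542 + 6204 + 10827 = 18573
ΣP(Jan 2018)Q(Jan 2018) = 254×6 + 551×12 + 2554×3 = 1524 + 6612 + 7662 = 15798
L = 18573 / 15798 × 100 = 117.5655
Paasche component (current-period weights):
ΣP(Feb 2018)Q(Feb 2018) = 257×5 + 517×9 + 3609×3 = 1285 + 4653 + 10827 = 16765
ΣP(Jan 2018)Q(Feb 2018) = 254×5 + 551×9 + 2554×3 = 1270 + 4959 + 7662 = 13891
P = 16765 / 13891 × 100 = 120.6897
Fisher = √(L × P) = √(117.5655 × 120.6897) = 119.1173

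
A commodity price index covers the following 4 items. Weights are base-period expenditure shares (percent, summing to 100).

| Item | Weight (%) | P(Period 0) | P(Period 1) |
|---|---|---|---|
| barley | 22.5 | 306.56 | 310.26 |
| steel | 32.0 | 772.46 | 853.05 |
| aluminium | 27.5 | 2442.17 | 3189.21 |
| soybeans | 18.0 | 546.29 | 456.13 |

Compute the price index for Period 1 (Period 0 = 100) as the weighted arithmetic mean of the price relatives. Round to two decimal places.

109.05

barley: 22.5 × (310.26/306.56) = 22.5 × 1.012069 = 22.7716
steel: 32.0 × (853.05/772.46) = 32.0 × 1.104329 = 35.3385
aluminium: 27.5 × (3189.21/2442.17) = 27.5 × 1.305892 = 35.9120
soybeans: 18.0 × (456.13/546.29) = 18.0 × 0.834959 = 15.0293
Index = Σ wᵢ·(p₁ᵢ/p₀ᵢ) = 22.7716 + 35.3385 + 35.9120 + 15.0293 = 109.0514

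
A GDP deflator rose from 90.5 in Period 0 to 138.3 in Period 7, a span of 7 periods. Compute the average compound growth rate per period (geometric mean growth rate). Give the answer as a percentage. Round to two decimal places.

6.25%

Growth factor = (138.3/90.5)^(1/7) = (1.528177)^(1/7) = 1.062455
Growth rate = 1.062455 − 1 = 0.062455 = 6.2455%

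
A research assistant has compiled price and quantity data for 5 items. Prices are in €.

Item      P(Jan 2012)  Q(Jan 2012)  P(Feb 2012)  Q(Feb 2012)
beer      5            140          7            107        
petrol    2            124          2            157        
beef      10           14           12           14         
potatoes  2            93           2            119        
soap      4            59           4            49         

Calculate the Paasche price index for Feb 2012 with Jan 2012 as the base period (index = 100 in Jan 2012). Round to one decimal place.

117.0

Paasche price index uses current-period quantities as weights.
ΣP(Feb 2012)·Q(Feb 2012) = 7×107 + 2×157 + 12×14 + 2×119 + 4×49 = 749 + 314 + 168 + 238 + 196 = 1665
ΣP(Jan 2012)·Q(Feb 2012) = 5×107 + 2×157 + 10×14 + 2×119 + 4×49 = 535 + 314 + 140 + 238 + 196 = 1423
Index = 1665 / 1423 × 100 = 117.0063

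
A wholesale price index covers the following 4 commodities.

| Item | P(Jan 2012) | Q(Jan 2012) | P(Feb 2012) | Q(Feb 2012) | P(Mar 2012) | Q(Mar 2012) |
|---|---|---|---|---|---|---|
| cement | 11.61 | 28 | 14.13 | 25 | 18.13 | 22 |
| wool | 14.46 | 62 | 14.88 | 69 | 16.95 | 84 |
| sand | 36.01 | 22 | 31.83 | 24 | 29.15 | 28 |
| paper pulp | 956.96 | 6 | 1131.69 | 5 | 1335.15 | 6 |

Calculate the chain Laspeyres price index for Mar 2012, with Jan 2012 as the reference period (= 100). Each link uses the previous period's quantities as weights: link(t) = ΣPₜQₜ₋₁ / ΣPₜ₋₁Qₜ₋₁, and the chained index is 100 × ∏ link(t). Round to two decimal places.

130.98

Link Jan 2012→Feb 2012:
ΣP(Feb 2012)Q(Jan 2012) = 14.13×28 + 14.88×62 + 31.83×22 + 1131.69×6 = 395.64 + 922.56 + 700.26 + 6790.14 = 8808.6
ΣP(Jan 2012)Q(Jan 2012) = 11.61×28 + 14.46×62 + 36.01×22 + 956.96×6 = 325.08 + 896.52 + 792.22 + 5741.76 = 7755.58
link = 8808.6/7755.58 = 1.135776
Link Feb 2012→Mar 2012:
ΣP(Mar 2012)Q(Feb 2012) = 18.13×25 + 16.95×69 + 29.15×24 + 1335.15×5 = 453.25 + 1169.55 + 699.6 + 6675.75 = 8998.15
ΣP(Feb 2012)Q(Feb 2012) = 14.13×25 + 14.88×69 + 31.83×24 + 1131.69×5 = 353.25 + 1026.72 + 763.92 + 5658.45 = 7802.34
link = 8998.15/7802.34 = 1.153263
Chained index = 100 × 1.135776 × 1.153263 = 130.9848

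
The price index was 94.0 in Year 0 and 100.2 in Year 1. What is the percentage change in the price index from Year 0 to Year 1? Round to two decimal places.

6.60%

Change = (100.2 − 94.0) / 94.0 × 100
       = 6.2 / 94.0 × 100 = 6.5957%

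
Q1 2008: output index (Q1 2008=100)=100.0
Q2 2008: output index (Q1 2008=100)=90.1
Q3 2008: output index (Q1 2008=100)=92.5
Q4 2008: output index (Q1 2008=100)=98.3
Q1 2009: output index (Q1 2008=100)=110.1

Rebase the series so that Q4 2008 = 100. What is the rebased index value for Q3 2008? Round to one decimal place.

Rebased(Q3 2008) = 92.5 / 98.3 × 100 = 94.0997

94.1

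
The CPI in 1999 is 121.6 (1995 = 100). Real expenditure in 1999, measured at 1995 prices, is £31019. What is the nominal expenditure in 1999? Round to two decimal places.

37719.10

Nominal = Real × (Index/100) = 31019 × (121.6/100)
        = 31019 × 1.216 = 37719.1040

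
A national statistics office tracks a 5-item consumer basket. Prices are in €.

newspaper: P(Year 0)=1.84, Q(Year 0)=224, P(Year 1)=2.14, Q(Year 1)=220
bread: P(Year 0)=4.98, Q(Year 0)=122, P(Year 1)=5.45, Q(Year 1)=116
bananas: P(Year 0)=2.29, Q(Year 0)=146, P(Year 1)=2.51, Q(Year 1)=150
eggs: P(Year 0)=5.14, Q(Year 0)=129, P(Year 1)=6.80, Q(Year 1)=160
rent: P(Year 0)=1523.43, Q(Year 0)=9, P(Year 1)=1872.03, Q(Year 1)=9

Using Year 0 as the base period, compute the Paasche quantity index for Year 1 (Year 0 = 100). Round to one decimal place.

Paasche quantity index uses current-period prices as weights.
ΣP(Year 1)·Q(Year 1) = 2.14×220 + 5.45×116 + 2.51×150 + 6.80×160 + 1872.03×9 = 470.8 + 632.2 + 376.5 + 1088 + 16848.27 = 19415.77
ΣP(Year 1)·Q(Year 0) = 2.14×224 + 5.45×122 + 2.51×146 + 6.80×129 + 1872.03×9 = 479.36 + 664.9 + 366.46 + 877.2 + 16848.27 = 19236.19
Index = 19415.77 / 19236.19 × 100 = 100.9336

100.9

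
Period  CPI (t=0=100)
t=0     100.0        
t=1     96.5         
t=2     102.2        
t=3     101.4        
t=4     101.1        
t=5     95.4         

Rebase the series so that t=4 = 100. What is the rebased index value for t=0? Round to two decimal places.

98.91

Rebased(t=0) = 100.0 / 101.1 × 100 = 98.9120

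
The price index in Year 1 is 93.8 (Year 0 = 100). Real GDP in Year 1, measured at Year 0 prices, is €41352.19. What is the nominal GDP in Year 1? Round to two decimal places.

Nominal = Real × (Index/100) = 41352.19 × (93.8/100)
        = 41352.19 × 0.938 = 38788.3542

38788.35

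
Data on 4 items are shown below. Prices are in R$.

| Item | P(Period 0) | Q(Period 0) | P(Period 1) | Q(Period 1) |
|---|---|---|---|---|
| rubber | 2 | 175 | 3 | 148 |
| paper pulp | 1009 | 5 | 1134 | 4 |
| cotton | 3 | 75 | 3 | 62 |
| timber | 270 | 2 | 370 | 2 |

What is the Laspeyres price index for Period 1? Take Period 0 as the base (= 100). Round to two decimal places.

116.23

Laspeyres price index uses base-period quantities as weights.
ΣP(Period 1)·Q(Period 0) = 3×175 + 1134×5 + 3×75 + 370×2 = 525 + 5670 + 225 + 740 = 7160
ΣP(Period 0)·Q(Period 0) = 2×175 + 1009×5 + 3×75 + 270×2 = 350 + 5045 + 225 + 540 = 6160
Index = 7160 / 6160 × 100 = 116.2338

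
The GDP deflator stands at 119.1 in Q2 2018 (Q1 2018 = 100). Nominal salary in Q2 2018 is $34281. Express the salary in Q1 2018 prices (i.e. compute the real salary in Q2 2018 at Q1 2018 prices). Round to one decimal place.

Real = Nominal ÷ (Index/100) = 34281 ÷ (119.1/100)
     = 34281 ÷ 1.191 = 28783.3753

28783.4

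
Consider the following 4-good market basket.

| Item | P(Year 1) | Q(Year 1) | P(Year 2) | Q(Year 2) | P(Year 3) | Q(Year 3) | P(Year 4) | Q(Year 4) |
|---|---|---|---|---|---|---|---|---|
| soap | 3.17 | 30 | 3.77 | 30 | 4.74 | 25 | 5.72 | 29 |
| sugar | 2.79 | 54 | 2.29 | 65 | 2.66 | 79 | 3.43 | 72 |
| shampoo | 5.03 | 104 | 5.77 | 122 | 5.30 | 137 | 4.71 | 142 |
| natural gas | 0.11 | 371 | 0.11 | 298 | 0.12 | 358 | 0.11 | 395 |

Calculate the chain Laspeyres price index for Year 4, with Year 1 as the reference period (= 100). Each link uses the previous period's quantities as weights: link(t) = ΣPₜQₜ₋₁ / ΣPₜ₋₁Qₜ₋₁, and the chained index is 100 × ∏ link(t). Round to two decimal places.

Link Year 1→Year 2:
ΣP(Year 2)Q(Year 1) = 3.77×30 + 2.29×54 + 5.77×104 + 0.11×371 = 113.1 + 123.66 + 600.08 + 40.81 = 877.65
ΣP(Year 1)Q(Year 1) = 3.17×30 + 2.79×54 + 5.03×104 + 0.11×371 = 95.1 + 150.66 + 523.12 + 40.81 = 809.69
link = 877.65/809.69 = 1.083933
Link Year 2→Year 3:
ΣP(Year 3)Q(Year 2) = 4.74×30 + 2.66×65 + 5.30×122 + 0.12×298 = 142.2 + 172.9 + 646.6 + 35.76 = 997.46
ΣP(Year 2)Q(Year 2) = 3.77×30 + 2.29×65 + 5.77×122 + 0.11×298 = 113.1 + 148.85 + 703.94 + 32.78 = 998.67
link = 997.46/998.67 = 0.998788
Link Year 3→Year 4:
ΣP(Year 4)Q(Year 3) = 5.72×25 + 3.43×79 + 4.71×137 + 0.11×358 = 143 + 270.97 + 645.27 + 39.38 = 1098.62
ΣP(Year 3)Q(Year 3) = 4.74×25 + 2.66×79 + 5.30×137 + 0.12×358 = 118.5 + 210.14 + 726.1 + 42.96 = 1097.7
link = 1098.62/1097.7 = 1.000838
Chained index = 100 × 1.083933 × 0.998788 × 1.000838 = 108.3527

108.35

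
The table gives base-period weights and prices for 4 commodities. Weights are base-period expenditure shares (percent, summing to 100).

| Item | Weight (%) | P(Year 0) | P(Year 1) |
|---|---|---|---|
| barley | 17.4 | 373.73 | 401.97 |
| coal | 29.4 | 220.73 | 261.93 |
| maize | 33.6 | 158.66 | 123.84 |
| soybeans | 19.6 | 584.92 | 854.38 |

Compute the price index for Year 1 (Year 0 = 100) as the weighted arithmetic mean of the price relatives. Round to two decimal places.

barley: 17.4 × (401.97/373.73) = 17.4 × 1.075563 = 18.7148
coal: 29.4 × (261.93/220.73) = 29.4 × 1.186653 = 34.8876
maize: 33.6 × (123.84/158.66) = 33.6 × 0.780537 = 26.2260
soybeans: 19.6 × (854.38/584.92) = 19.6 × 1.460678 = 28.6293
Index = Σ wᵢ·(p₁ᵢ/p₀ᵢ) = 18.7148 + 34.8876 + 26.2260 + 28.6293 = 108.4577

108.46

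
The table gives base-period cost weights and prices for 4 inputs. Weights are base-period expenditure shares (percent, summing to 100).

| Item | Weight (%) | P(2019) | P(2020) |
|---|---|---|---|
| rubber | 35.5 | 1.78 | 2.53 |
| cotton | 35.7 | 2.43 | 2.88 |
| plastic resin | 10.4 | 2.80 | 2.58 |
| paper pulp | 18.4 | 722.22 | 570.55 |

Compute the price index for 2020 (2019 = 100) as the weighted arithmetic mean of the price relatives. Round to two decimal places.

rubber: 35.5 × (2.53/1.78) = 35.5 × 1.421348 = 50.4579
cotton: 35.7 × (2.88/2.43) = 35.7 × 1.185185 = 42.3111
plastic resin: 10.4 × (2.58/2.80) = 10.4 × 0.921429 = 9.5829
paper pulp: 18.4 × (570.55/722.22) = 18.4 × 0.789995 = 14.5359
Index = Σ wᵢ·(p₁ᵢ/p₀ᵢ) = 50.4579 + 42.3111 + 9.5829 + 14.5359 = 116.8877

116.89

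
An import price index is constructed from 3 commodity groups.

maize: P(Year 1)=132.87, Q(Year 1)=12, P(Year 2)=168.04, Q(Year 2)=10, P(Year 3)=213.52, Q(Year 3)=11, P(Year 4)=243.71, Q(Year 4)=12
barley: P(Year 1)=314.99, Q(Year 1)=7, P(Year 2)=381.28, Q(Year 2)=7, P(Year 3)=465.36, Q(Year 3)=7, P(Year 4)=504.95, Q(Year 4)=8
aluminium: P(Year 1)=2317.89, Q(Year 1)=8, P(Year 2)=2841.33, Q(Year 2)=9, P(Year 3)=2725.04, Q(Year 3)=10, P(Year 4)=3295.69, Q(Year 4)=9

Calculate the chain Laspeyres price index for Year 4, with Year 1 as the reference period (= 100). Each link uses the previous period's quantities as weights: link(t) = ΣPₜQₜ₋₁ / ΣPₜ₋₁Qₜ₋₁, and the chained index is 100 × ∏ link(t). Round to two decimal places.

Link Year 1→Year 2:
ΣP(Year 2)Q(Year 1) = 168.04×12 + 381.28×7 + 2841.33×8 = 2016.48 + 2668.96 + 22730.64 = 27416.08
ΣP(Year 1)Q(Year 1) = 132.87×12 + 314.99×7 + 2317.89×8 = 1594.44 + 2204.93 + 18543.12 = 22342.49
link = 27416.08/22342.49 = 1.227083
Link Year 2→Year 3:
ΣP(Year 3)Q(Year 2) = 213.52×10 + 465.36×7 + 2725.04×9 = 2135.2 + 3257.52 + 24525.36 = 29918.08
ΣP(Year 2)Q(Year 2) = 168.04×10 + 381.28×7 + 2841.33×9 = 1680.4 + 2668.96 + 25571.97 = 29921.33
link = 29918.08/29921.33 = 0.999891
Link Year 3→Year 4:
ΣP(Year 4)Q(Year 3) = 243.71×11 + 504.95×7 + 3295.69×10 = 2680.81 + 3534.65 + 32956.9 = 39172.36
ΣP(Year 3)Q(Year 3) = 213.52×11 + 465.36×7 + 2725.04×10 = 2348.72 + 3257.52 + 27250.4 = 32856.64
link = 39172.36/32856.64 = 1.192221
Chained index = 100 × 1.227083 × 0.999891 × 1.192221 = 146.2794

146.28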